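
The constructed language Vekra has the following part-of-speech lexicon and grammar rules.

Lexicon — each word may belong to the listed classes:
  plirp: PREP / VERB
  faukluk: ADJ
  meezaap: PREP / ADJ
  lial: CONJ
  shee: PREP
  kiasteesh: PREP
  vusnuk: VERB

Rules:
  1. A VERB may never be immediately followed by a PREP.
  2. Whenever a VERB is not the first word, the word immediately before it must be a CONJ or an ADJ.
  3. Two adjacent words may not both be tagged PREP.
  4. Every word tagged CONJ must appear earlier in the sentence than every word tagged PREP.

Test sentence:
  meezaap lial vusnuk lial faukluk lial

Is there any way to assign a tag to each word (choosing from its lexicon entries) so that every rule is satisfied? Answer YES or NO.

Candidates per position — 1:meezaap {PREP,ADJ}; 2:lial {CONJ}; 3:vusnuk {VERB}; 4:lial {CONJ}; 5:faukluk {ADJ}; 6:lial {CONJ}.
One satisfying assignment: ADJ CONJ VERB CONJ ADJ CONJ.
Rule-by-rule: rule 1 ✓; rule 2 ✓; rule 3 ✓; rule 4 ✓.

YES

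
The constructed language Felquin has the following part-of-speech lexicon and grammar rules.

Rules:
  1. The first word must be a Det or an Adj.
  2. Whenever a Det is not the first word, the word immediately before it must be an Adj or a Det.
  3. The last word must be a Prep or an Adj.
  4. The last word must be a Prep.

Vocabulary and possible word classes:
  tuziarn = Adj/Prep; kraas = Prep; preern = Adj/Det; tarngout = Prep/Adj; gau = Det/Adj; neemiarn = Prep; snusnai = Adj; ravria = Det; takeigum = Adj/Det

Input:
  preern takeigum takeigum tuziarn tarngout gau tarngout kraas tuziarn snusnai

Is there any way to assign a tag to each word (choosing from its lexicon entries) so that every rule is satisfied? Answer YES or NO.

Candidates per position — 1:preern {Adj,Det}; 2:takeigum {Adj,Det}; 3:takeigum {Adj,Det}; 4:tuziarn {Adj,Prep}; 5:tarngout {Prep,Adj}; 6:gau {Det,Adj}; 7:tarngout {Prep,Adj}; 8:kraas {Prep}; 9:tuziarn {Adj,Prep}; 10:snusnai {Adj}.
Rule 4 cannot be satisfied by any choice of tags from the lexicon.
So there is no consistent tagging.

NO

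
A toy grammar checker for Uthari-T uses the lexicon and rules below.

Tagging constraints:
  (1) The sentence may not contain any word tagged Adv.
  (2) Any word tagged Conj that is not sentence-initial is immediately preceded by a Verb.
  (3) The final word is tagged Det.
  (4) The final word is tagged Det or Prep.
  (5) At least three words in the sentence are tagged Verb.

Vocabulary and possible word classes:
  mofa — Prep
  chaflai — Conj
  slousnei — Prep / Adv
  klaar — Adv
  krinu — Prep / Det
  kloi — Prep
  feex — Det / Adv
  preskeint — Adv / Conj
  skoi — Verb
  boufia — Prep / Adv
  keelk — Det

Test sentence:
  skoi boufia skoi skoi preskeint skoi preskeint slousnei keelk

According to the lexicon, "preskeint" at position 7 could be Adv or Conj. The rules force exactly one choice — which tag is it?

Candidates per position — 1:skoi {Verb}; 2:boufia {Prep,Adv}; 3:skoi {Verb}; 4:skoi {Verb}; 5:preskeint {Adv,Conj}; 6:skoi {Verb}; 7:preskeint {Adv,Conj}; 8:slousnei {Prep,Adv}; 9:keelk {Det}.
If word 2 were Adv, no tagging could satisfy rule 1; so word 2 is Prep.
If word 5 were Adv, no tagging could satisfy rule 1; so word 5 is Conj.
If word 7 were Adv, no tagging could satisfy rule 1; so word 7 is Conj.
If word 8 were Adv, no tagging could satisfy rule 1; so word 8 is Prep.
The only consistent sequence is: Verb Prep Verb Verb Conj Verb Conj Prep Det.
Verifying each rule — rule 1 holds; rule 2 holds; rule 3 holds; rule 4 holds; rule 5 holds.

Conj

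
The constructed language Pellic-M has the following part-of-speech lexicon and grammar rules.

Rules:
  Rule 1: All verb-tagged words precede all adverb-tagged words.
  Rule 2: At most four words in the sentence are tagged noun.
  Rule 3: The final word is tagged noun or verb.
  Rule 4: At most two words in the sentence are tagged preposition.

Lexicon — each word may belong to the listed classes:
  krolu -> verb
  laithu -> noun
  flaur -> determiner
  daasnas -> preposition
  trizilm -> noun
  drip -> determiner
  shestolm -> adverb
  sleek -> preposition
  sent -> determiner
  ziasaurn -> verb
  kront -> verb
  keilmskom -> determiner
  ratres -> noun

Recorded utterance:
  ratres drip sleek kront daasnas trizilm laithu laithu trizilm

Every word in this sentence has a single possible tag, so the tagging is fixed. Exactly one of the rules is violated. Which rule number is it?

Fixed tagging: noun determiner preposition verb preposition noun noun noun noun.
Applying the rules: R1 ok, R2 fails, R3 ok, R4 ok.
Only rule 2 fails.

2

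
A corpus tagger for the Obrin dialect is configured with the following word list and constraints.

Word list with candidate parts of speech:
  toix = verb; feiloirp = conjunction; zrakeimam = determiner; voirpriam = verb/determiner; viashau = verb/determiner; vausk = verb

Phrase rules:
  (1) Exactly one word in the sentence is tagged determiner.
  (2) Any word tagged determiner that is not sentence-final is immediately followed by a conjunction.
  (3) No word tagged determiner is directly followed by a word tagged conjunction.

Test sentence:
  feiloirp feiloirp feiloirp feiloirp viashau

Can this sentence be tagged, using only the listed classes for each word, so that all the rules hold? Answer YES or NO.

Candidates per position — 1:feiloirp {conjunction}; 2:feiloirp {conjunction}; 3:feiloirp {conjunction}; 4:feiloirp {conjunction}; 5:viashau {verb,determiner}.
One satisfying assignment: conjunction conjunction conjunction conjunction determiner.
Check: rule 1 ✓; rule 2 ✓; rule 3 ✓.

YES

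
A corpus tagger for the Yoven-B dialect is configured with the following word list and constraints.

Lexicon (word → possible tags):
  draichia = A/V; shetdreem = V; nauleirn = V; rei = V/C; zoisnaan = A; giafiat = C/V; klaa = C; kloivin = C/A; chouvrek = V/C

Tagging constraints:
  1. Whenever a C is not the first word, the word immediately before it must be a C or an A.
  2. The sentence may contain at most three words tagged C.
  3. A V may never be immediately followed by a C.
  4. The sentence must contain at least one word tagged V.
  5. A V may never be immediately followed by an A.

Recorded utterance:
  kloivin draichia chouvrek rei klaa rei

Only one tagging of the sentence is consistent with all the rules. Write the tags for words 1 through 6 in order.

Candidates per position — 1:kloivin {C,A}; 2:draichia {A,V}; 3:chouvrek {V,C}; 4:rei {V,C}; 5:klaa {C}; 6:rei {V,C}.
Position 2: V is ruled out by rule 1; that leaves A.
Position 3: V is ruled out by rule 1; that leaves C.
Position 4: V is ruled out by rule 1; that leaves C.
Position 6: C is ruled out by rule 2; that leaves V.
Position 1: C is ruled out by rule 2; that leaves A.
The only consistent sequence is: A A C C C V.
Rule-by-rule: rule 1 holds; rule 2 holds; rule 3 holds; rule 4 holds; rule 5 holds.

A A C C C V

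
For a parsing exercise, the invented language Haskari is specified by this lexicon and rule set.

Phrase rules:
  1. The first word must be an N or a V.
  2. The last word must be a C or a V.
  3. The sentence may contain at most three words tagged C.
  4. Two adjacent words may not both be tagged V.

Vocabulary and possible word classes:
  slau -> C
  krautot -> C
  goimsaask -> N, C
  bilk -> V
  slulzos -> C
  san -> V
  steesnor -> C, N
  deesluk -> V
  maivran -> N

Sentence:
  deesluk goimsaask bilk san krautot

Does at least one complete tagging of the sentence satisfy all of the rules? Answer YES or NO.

NO

Candidates per position — 1:deesluk {V}; 2:goimsaask {N,C}; 3:bilk {V}; 4:san {V}; 5:krautot {C}.
Rule 4 cannot be satisfied by any choice of tags from the lexicon.
So there is no consistent tagging.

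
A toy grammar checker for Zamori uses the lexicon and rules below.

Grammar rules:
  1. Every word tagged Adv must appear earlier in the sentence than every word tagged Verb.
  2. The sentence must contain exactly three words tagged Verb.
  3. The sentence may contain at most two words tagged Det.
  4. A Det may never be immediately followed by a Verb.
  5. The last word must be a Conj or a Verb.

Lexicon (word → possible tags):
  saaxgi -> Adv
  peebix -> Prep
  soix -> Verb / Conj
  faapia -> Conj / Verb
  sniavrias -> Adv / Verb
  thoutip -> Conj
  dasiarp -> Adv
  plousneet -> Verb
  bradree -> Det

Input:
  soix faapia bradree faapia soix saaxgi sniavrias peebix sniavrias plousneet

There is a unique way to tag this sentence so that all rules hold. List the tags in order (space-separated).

Conj Conj Det Conj Conj Adv Verb Prep Verb Verb

Candidates per position — 1:soix {Verb,Conj}; 2:faapia {Conj,Verb}; 3:bradree {Det}; 4:faapia {Conj,Verb}; 5:soix {Verb,Conj}; 6:saaxgi {Adv}; 7:sniavrias {Adv,Verb}; 8:peebix {Prep}; 9:sniavrias {Adv,Verb}; 10:plousneet {Verb}.
Position 1: Verb is ruled out by rule 1; that leaves Conj.
Position 2: Verb is ruled out by rule 1; that leaves Conj.
Position 4: Verb is ruled out by rule 1; that leaves Conj.
Position 5: Verb is ruled out by rule 1; that leaves Conj.
Position 7: Adv is ruled out by rule 2; that leaves Verb.
Position 9: Adv is ruled out by rule 1; that leaves Verb.
So the tagging must be: Conj Conj Det Conj Conj Adv Verb Prep Verb Verb.
Verifying each rule — rule 1 satisfied; rule 2 satisfied; rule 3 satisfied; rule 4 satisfied; rule 5 satisfied.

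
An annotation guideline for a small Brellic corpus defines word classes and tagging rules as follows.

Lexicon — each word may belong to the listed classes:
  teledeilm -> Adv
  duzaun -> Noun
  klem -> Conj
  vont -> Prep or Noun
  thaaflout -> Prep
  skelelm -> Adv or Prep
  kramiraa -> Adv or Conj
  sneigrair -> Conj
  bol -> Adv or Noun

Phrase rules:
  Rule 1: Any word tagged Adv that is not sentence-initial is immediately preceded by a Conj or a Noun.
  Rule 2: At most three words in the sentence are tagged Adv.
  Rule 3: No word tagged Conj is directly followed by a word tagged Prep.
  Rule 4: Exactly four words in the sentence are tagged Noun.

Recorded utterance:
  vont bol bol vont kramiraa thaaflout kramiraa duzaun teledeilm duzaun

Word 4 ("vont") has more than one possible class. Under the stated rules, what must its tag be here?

Candidates per position — 1:vont {Prep,Noun}; 2:bol {Adv,Noun}; 3:bol {Adv,Noun}; 4:vont {Prep,Noun}; 5:kramiraa {Adv,Conj}; 6:thaaflout {Prep}; 7:kramiraa {Adv,Conj}; 8:duzaun {Noun}; 9:teledeilm {Adv}; 10:duzaun {Noun}.
Word 5 cannot be Conj — rule 3 would then fail for every completion. It is Adv.
Word 7 cannot be Adv — rule 1 would then fail for every completion. It is Conj.
Word 4 cannot be Prep — rule 1 would then fail for every completion. It is Noun.
The remaining ambiguous positions (1, 2, 3) are resolved jointly — only one combination satisfies every rule.
That leaves exactly one tagging: Prep Noun Adv Noun Adv Prep Conj Noun Adv Noun.
Check: rule 1 holds; rule 2 holds; rule 3 holds; rule 4 holds.

Noun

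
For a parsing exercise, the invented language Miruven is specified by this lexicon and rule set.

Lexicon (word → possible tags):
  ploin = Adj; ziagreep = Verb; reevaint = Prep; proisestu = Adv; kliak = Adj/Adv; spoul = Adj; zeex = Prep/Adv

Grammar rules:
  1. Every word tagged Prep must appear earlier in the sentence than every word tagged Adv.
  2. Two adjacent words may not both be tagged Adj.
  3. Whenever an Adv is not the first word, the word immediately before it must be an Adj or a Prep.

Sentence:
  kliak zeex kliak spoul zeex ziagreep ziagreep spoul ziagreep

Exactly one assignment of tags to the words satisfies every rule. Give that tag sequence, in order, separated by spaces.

Adj Prep Adv Adj Adv Verb Verb Adj Verb

Candidates per position — 1:kliak {Adj,Adv}; 2:zeex {Prep,Adv}; 3:kliak {Adj,Adv}; 4:spoul {Adj}; 5:zeex {Prep,Adv}; 6:ziagreep {Verb}; 7:ziagreep {Verb}; 8:spoul {Adj}; 9:ziagreep {Verb}.
At position 3, choosing Adj makes rule 2 impossible to satisfy; hence Adv.
At position 5, choosing Prep makes rule 1 impossible to satisfy; hence Adv.
At position 2, choosing Adv makes rule 3 impossible to satisfy; hence Prep.
At position 1, choosing Adv makes rule 1 impossible to satisfy; hence Adj.
So the tagging must be: Adj Prep Adv Adj Adv Verb Verb Adj Verb.
Check: rule 1 satisfied; rule 2 satisfied; rule 3 satisfied.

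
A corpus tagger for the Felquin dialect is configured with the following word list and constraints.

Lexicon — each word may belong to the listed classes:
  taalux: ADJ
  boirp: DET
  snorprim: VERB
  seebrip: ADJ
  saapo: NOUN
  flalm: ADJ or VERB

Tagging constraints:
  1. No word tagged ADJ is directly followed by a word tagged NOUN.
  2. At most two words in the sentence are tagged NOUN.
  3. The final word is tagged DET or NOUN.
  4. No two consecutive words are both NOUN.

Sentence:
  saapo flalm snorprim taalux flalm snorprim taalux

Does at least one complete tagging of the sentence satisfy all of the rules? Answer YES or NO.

NO

Candidates per position — 1:saapo {NOUN}; 2:flalm {ADJ,VERB}; 3:snorprim {VERB}; 4:taalux {ADJ}; 5:flalm {ADJ,VERB}; 6:snorprim {VERB}; 7:taalux {ADJ}.
Rule 3 cannot be satisfied by any choice of tags from the lexicon.
So there is no consistent tagging.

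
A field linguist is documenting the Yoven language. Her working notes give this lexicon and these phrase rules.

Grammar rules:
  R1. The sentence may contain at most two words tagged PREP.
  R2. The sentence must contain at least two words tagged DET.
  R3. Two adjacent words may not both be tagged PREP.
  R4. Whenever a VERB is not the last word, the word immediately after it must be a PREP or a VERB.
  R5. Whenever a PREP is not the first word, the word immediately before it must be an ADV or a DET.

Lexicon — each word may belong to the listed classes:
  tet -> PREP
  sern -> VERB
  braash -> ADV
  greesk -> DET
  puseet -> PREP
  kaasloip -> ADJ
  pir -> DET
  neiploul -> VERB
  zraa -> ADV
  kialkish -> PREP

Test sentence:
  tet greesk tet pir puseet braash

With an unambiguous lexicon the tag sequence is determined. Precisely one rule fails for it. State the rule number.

1

Fixed tagging: PREP DET PREP DET PREP ADV.
Applying the rules: R1 ✗, R2 ✓, R3 ✓, R4 ✓, R5 ✓.
Only rule 1 fails.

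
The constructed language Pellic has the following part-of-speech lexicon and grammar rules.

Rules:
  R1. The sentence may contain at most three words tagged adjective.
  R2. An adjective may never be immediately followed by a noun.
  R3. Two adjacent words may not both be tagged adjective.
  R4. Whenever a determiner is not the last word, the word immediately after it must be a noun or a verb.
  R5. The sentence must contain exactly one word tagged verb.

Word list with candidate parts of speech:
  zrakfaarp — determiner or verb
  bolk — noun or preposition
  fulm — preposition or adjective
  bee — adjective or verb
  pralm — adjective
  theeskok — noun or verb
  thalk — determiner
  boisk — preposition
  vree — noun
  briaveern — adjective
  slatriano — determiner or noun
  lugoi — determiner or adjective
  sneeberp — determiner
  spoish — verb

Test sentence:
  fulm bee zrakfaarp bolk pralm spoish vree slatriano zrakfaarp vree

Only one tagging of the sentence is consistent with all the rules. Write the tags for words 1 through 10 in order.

Candidates per position — 1:fulm {preposition,adjective}; 2:bee {adjective,verb}; 3:zrakfaarp {determiner,verb}; 4:bolk {noun,preposition}; 5:pralm {adjective}; 6:spoish {verb}; 7:vree {noun}; 8:slatriano {determiner,noun}; 9:zrakfaarp {determiner,verb}; 10:vree {noun}.
At position 2, choosing verb makes rule 5 impossible to satisfy; hence adjective.
At position 3, choosing verb makes rule 5 impossible to satisfy; hence determiner.
At position 4, choosing preposition makes rule 4 impossible to satisfy; hence noun.
At position 9, choosing verb makes rule 5 impossible to satisfy; hence determiner.
At position 1, choosing adjective makes rule 3 impossible to satisfy; hence preposition.
At position 8, choosing determiner makes rule 4 impossible to satisfy; hence noun.
So the tagging must be: preposition adjective determiner noun adjective verb noun noun determiner noun.
Checking: rule 1 ok; rule 2 ok; rule 3 ok; rule 4 ok; rule 5 ok.

preposition adjective determiner noun adjective verb noun noun determiner noun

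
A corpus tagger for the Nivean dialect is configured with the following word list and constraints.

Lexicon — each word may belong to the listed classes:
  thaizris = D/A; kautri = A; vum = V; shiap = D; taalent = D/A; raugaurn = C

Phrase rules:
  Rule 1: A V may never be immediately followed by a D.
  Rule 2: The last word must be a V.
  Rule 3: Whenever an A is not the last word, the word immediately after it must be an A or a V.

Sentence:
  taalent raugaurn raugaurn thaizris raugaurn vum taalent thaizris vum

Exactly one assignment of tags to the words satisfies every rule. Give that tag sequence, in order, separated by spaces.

Candidates per position — 1:taalent {D,A}; 2:raugaurn {C}; 3:raugaurn {C}; 4:thaizris {D,A}; 5:raugaurn {C}; 6:vum {V}; 7:taalent {D,A}; 8:thaizris {D,A}; 9:vum {V}.
At position 1, choosing A makes rule 3 impossible to satisfy; hence D.
At position 4, choosing A makes rule 3 impossible to satisfy; hence D.
At position 7, choosing D makes rule 1 impossible to satisfy; hence A.
At position 8, choosing D makes rule 3 impossible to satisfy; hence A.
So the tagging must be: D C C D C V A A V.
Rule-by-rule: rule 1 ok; rule 2 ok; rule 3 ok.

D C C D C V A A V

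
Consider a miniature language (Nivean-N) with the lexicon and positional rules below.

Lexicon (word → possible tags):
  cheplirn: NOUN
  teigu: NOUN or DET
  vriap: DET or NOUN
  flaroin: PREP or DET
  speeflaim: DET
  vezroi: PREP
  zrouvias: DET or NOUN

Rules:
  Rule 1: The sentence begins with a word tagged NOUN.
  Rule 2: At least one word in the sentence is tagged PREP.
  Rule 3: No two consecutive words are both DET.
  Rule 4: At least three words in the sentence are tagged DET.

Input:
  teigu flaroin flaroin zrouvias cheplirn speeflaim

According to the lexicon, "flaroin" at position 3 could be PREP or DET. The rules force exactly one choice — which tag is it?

Candidates per position — 1:teigu {NOUN,DET}; 2:flaroin {PREP,DET}; 3:flaroin {PREP,DET}; 4:zrouvias {DET,NOUN}; 5:cheplirn {NOUN}; 6:speeflaim {DET}.
Position 1: tagging it DET would leave rule 1 unsatisfiable, so it must be NOUN.
Position 3: the remaining choice is settled jointly with positions 2, 4 — only PREP at position 3 is part of a tagging that satisfies every rule.
So the tagging must be: NOUN DET PREP DET NOUN DET.
Verifying each rule — rule 1 ok; rule 2 ok; rule 3 ok; rule 4 ok.

PREP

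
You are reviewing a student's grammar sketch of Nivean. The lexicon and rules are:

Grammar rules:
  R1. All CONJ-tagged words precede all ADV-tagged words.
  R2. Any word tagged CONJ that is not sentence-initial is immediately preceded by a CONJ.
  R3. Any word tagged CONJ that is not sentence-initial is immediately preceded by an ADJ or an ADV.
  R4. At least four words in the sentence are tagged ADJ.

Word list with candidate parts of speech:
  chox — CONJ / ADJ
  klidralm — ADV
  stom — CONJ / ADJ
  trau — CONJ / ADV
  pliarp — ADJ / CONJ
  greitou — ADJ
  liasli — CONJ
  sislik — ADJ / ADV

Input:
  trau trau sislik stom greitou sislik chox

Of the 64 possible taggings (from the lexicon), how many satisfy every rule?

Candidates per position — 1:trau {CONJ,ADV}; 2:trau {CONJ,ADV}; 3:sislik {ADJ,ADV}; 4:stom {CONJ,ADJ}; 5:greitou {ADJ}; 6:sislik {ADJ,ADV}; 7:chox {CONJ,ADJ}.
There are 64 candidate sequences in total.
Checking each against the rules leaves 6 sequences.
Count = 6.

6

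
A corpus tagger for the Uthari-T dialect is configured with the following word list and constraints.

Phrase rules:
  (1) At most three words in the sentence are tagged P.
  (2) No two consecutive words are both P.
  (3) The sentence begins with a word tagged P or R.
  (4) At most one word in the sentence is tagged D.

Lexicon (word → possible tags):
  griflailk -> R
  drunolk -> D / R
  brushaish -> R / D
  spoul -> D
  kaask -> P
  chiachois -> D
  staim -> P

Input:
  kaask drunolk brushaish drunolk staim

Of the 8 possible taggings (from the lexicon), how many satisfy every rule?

Candidates per position — 1:kaask {P}; 2:drunolk {D,R}; 3:brushaish {R,D}; 4:drunolk {D,R}; 5:staim {P}.
There are 8 candidate sequences in total.
The sequences that satisfy every rule: P D R R P; P R R D P; P R R R P; P R D R P.
Count = 4.

4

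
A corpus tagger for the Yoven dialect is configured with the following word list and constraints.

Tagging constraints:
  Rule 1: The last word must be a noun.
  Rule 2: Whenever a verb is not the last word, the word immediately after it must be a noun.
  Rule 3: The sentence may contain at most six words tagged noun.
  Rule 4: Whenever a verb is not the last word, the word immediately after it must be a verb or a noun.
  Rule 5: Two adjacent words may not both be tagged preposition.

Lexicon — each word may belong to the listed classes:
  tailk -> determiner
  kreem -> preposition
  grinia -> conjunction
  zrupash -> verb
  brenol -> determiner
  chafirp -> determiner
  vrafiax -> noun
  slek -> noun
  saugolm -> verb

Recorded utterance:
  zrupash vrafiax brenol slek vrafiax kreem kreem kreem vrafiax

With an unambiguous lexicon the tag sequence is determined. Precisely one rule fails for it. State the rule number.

5

Fixed tagging: verb noun determiner noun noun preposition preposition preposition noun.
Applying the rules: R1 ✓, R2 ✓, R3 ✓, R4 ✓, R5 ✗.
Only rule 5 fails.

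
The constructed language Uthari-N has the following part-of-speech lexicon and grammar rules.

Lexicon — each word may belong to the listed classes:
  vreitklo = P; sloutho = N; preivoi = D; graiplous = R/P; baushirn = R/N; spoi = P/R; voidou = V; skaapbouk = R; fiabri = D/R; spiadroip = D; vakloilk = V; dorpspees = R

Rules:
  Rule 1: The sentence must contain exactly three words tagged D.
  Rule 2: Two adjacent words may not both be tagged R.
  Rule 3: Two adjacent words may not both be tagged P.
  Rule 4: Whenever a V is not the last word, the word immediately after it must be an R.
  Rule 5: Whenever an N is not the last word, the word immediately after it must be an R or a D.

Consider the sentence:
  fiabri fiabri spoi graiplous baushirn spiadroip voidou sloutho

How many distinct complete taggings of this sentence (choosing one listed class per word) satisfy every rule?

0

Candidates per position — 1:fiabri {D,R}; 2:fiabri {D,R}; 3:spoi {P,R}; 4:graiplous {R,P}; 5:baushirn {R,N}; 6:spiadroip {D}; 7:voidou {V}; 8:sloutho {N}.
There are 32 candidate sequences in total.
Rule 4 cannot be satisfied by any choice of tags from the lexicon.
So there is no consistent tagging.
Count = 0.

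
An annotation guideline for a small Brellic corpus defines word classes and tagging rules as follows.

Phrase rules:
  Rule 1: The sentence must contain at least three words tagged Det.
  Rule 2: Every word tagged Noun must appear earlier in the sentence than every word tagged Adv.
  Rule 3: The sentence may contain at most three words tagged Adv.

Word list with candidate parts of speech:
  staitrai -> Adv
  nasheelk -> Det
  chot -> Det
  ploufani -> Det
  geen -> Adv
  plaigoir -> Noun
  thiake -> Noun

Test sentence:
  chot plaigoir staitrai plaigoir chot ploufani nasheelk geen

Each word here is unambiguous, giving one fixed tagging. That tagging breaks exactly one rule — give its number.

Fixed tagging: Det Noun Adv Noun Det Det Det Adv.
Rule check: R1 ok, R2 fails, R3 ok.
Only rule 2 fails.

2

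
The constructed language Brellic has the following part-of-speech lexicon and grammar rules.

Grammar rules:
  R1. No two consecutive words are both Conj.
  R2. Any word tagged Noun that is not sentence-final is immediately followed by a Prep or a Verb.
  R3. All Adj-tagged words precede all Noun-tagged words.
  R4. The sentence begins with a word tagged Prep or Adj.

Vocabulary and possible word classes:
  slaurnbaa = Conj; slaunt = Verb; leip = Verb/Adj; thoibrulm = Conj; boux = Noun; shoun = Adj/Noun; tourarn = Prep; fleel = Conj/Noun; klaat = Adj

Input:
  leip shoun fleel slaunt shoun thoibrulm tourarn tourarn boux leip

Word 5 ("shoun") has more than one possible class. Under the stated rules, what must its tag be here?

Adj

Candidates per position — 1:leip {Verb,Adj}; 2:shoun {Adj,Noun}; 3:fleel {Conj,Noun}; 4:slaunt {Verb}; 5:shoun {Adj,Noun}; 6:thoibrulm {Conj}; 7:tourarn {Prep}; 8:tourarn {Prep}; 9:boux {Noun}; 10:leip {Verb,Adj}.
Position 1: Verb is ruled out by rule 4; that leaves Adj.
Position 2: Noun is ruled out by rule 2; that leaves Adj.
Position 5: Noun is ruled out by rule 2; that leaves Adj.
Position 10: Adj is ruled out by rule 2; that leaves Verb.
Position 3: Noun is ruled out by rule 3; that leaves Conj.
That leaves exactly one tagging: Adj Adj Conj Verb Adj Conj Prep Prep Noun Verb.
Rule-by-rule: rule 1 ok; rule 2 ok; rule 3 ok; rule 4 ok.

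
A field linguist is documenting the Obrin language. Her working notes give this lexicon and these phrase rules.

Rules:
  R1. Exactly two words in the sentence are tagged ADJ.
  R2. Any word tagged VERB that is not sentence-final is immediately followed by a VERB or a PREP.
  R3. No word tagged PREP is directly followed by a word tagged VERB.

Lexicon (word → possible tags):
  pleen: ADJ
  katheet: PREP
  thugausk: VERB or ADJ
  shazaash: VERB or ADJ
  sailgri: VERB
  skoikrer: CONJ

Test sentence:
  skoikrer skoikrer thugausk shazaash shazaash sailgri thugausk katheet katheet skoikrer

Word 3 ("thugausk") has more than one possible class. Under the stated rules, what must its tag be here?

Candidates per position — 1:skoikrer {CONJ}; 2:skoikrer {CONJ}; 3:thugausk {VERB,ADJ}; 4:shazaash {VERB,ADJ}; 5:shazaash {VERB,ADJ}; 6:sailgri {VERB}; 7:thugausk {VERB,ADJ}; 8:katheet {PREP}; 9:katheet {PREP}; 10:skoikrer {CONJ}.
If word 7 were ADJ, no tagging could satisfy rule 2; so word 7 is VERB.
Position 3: the remaining choice is settled jointly with positions 4, 5 — only ADJ at position 3 is part of a tagging that satisfies every rule.
That leaves exactly one tagging: CONJ CONJ ADJ ADJ VERB VERB VERB PREP PREP CONJ.
Rule-by-rule: rule 1 satisfied; rule 2 satisfied; rule 3 satisfied.

ADJ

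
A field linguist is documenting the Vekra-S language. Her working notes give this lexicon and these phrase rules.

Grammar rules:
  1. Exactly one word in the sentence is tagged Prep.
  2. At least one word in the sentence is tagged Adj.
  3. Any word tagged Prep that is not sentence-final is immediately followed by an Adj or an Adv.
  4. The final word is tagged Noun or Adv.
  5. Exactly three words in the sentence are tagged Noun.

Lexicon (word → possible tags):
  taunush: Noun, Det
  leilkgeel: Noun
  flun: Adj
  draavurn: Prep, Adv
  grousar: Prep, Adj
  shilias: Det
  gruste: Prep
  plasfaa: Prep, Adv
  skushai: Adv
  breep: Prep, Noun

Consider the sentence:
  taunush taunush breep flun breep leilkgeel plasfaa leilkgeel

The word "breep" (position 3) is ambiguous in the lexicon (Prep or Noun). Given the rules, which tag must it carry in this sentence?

Candidates per position — 1:taunush {Noun,Det}; 2:taunush {Noun,Det}; 3:breep {Prep,Noun}; 4:flun {Adj}; 5:breep {Prep,Noun}; 6:leilkgeel {Noun}; 7:plasfaa {Prep,Adv}; 8:leilkgeel {Noun}.
Word 5 cannot be Prep — rule 3 would then fail for every completion. It is Noun.
Word 7 cannot be Prep — rule 3 would then fail for every completion. It is Adv.
Word 1 cannot be Noun — rule 5 would then fail for every completion. It is Det.
Word 2 cannot be Noun — rule 5 would then fail for every completion. It is Det.
Word 3 cannot be Noun — rule 1 would then fail for every completion. It is Prep.
The unique satisfying tagging is: Det Det Prep Adj Noun Noun Adv Noun.
Check: rule 1 ✓; rule 2 ✓; rule 3 ✓; rule 4 ✓; rule 5 ✓.

Prep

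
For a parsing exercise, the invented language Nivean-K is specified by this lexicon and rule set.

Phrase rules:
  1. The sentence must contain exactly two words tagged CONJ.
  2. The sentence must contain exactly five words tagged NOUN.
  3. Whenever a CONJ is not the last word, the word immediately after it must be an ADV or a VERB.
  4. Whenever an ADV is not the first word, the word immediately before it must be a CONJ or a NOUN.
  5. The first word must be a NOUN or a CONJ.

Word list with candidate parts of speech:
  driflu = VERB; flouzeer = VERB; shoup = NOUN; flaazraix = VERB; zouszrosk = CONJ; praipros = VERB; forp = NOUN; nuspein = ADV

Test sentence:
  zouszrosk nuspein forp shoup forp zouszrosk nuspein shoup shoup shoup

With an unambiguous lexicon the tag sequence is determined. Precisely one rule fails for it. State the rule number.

Fixed tagging: CONJ ADV NOUN NOUN NOUN CONJ ADV NOUN NOUN NOUN.
Applying the rules: R1 pass, R2 fail, R3 pass, R4 pass, R5 pass.
Only rule 2 fails.

2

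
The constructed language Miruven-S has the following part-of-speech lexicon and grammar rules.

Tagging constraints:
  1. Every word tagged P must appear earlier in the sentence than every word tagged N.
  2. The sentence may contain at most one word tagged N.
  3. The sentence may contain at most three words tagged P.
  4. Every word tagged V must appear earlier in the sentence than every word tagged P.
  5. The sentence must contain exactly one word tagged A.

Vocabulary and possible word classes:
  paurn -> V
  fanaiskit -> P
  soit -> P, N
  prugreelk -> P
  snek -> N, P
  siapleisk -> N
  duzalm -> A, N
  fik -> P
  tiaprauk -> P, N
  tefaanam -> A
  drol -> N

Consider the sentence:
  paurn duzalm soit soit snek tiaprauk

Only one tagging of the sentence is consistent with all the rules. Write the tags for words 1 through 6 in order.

V A P P P N

Candidates per position — 1:paurn {V}; 2:duzalm {A,N}; 3:soit {P,N}; 4:soit {P,N}; 5:snek {N,P}; 6:tiaprauk {P,N}.
Position 2: tagging it N would leave rule 5 unsatisfiable, so it must be A.
The remaining ambiguous positions (3, 4, 5, 6) are resolved jointly — only one combination satisfies every rule.
That leaves exactly one tagging: V A P P P N.
Check: rule 1 satisfied; rule 2 satisfied; rule 3 satisfied; rule 4 satisfied; rule 5 satisfied.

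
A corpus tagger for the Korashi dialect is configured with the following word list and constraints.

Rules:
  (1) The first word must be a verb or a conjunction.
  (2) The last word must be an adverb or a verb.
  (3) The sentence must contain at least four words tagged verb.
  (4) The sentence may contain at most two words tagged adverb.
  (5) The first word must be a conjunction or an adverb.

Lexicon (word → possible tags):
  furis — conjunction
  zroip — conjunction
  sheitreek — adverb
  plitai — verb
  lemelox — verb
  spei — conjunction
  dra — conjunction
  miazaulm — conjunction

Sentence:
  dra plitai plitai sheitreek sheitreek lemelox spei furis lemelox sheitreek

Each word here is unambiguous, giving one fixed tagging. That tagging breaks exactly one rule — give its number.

4

Fixed tagging: conjunction verb verb adverb adverb verb conjunction conjunction verb adverb.
Checking each rule: R1 ✓, R2 ✓, R3 ✓, R4 ✗, R5 ✓.
Only rule 4 fails.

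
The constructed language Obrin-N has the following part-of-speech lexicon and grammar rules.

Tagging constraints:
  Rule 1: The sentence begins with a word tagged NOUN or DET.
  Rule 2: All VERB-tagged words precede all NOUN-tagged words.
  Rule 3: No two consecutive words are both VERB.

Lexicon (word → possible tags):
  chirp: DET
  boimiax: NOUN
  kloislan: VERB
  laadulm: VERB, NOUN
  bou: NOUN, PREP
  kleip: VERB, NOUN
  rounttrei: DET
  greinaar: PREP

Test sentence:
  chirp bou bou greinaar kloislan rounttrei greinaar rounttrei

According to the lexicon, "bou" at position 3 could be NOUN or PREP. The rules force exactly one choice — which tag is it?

Candidates per position — 1:chirp {DET}; 2:bou {NOUN,PREP}; 3:bou {NOUN,PREP}; 4:greinaar {PREP}; 5:kloislan {VERB}; 6:rounttrei {DET}; 7:greinaar {PREP}; 8:rounttrei {DET}.
Word 2 cannot be NOUN — rule 2 would then fail for every completion. It is PREP.
Word 3 cannot be NOUN — rule 2 would then fail for every completion. It is PREP.
So the tagging must be: DET PREP PREP PREP VERB DET PREP DET.
Verifying each rule — rule 1 ✓; rule 2 ✓; rule 3 ✓.

PREP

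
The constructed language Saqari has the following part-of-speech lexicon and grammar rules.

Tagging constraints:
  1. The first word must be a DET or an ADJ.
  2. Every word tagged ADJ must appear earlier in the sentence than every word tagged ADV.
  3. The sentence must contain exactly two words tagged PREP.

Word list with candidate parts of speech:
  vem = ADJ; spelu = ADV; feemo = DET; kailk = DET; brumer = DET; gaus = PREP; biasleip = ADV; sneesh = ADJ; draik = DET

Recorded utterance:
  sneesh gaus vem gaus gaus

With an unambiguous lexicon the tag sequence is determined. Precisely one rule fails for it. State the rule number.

3

Fixed tagging: ADJ PREP ADJ PREP PREP.
Applying the rules: R1 holds, R2 holds, R3 violated.
Only rule 3 fails.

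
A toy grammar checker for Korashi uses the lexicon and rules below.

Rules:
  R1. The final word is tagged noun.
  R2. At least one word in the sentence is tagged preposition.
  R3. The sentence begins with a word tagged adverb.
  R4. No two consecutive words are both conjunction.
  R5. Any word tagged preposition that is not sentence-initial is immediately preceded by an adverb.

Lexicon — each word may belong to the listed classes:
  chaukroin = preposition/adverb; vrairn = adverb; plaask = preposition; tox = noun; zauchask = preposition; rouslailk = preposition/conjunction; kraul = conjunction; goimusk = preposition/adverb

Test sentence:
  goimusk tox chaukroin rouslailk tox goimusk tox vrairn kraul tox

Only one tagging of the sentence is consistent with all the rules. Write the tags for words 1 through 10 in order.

adverb noun adverb preposition noun adverb noun adverb conjunction noun

Candidates per position — 1:goimusk {preposition,adverb}; 2:tox {noun}; 3:chaukroin {preposition,adverb}; 4:rouslailk {preposition,conjunction}; 5:tox {noun}; 6:goimusk {preposition,adverb}; 7:tox {noun}; 8:vrairn {adverb}; 9:kraul {conjunction}; 10:tox {noun}.
Position 1: preposition is ruled out by rule 3; that leaves adverb.
Position 3: preposition is ruled out by rule 5; that leaves adverb.
Position 6: preposition is ruled out by rule 5; that leaves adverb.
Position 4: conjunction is ruled out by rule 2; that leaves preposition.
The unique satisfying tagging is: adverb noun adverb preposition noun adverb noun adverb conjunction noun.
Check: rule 1 ok; rule 2 ok; rule 3 ok; rule 4 ok; rule 5 ok.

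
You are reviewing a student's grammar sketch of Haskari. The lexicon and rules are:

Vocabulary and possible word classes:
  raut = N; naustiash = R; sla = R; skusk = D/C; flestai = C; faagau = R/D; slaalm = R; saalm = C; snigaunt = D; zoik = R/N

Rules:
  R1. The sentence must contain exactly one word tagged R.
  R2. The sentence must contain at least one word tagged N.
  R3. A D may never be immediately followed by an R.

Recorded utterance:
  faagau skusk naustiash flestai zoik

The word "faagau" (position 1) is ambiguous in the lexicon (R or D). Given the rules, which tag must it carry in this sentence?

D

Candidates per position — 1:faagau {R,D}; 2:skusk {D,C}; 3:naustiash {R}; 4:flestai {C}; 5:zoik {R,N}.
Position 1: tagging it R would leave rule 1 unsatisfiable, so it must be D.
Position 2: tagging it D would leave rule 3 unsatisfiable, so it must be C.
Position 5: tagging it R would leave rule 1 unsatisfiable, so it must be N.
That leaves exactly one tagging: D C R C N.
Checking: rule 1 ok; rule 2 ok; rule 3 ok.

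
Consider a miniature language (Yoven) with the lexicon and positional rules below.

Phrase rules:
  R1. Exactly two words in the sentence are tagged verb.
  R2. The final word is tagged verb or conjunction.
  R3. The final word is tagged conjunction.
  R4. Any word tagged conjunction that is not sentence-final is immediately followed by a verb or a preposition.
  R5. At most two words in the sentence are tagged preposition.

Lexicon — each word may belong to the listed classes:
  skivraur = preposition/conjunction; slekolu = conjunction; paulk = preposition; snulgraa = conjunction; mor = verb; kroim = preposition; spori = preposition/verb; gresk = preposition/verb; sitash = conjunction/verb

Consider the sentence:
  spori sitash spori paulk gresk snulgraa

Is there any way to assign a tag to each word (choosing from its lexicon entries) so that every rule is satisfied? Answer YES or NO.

YES

Candidates per position — 1:spori {preposition,verb}; 2:sitash {conjunction,verb}; 3:spori {preposition,verb}; 4:paulk {preposition}; 5:gresk {preposition,verb}; 6:snulgraa {conjunction}.
One satisfying assignment: verb conjunction verb preposition preposition conjunction.
Checking: rule 1 ✓; rule 2 ✓; rule 3 ✓; rule 4 ✓; rule 5 ✓.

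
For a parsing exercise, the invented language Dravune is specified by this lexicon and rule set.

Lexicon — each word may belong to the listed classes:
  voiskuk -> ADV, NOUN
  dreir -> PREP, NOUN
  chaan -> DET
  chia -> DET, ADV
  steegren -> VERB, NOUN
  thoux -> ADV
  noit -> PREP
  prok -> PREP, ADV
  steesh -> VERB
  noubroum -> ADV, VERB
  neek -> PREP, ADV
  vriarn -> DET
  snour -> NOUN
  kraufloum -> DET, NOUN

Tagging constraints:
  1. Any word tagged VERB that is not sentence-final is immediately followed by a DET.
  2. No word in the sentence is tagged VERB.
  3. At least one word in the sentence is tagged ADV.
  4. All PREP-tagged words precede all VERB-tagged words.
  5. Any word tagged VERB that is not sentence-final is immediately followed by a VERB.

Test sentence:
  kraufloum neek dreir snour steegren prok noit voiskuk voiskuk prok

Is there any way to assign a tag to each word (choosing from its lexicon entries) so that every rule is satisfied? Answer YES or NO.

YES

Candidates per position — 1:kraufloum {DET,NOUN}; 2:neek {PREP,ADV}; 3:dreir {PREP,NOUN}; 4:snour {NOUN}; 5:steegren {VERB,NOUN}; 6:prok {PREP,ADV}; 7:noit {PREP}; 8:voiskuk {ADV,NOUN}; 9:voiskuk {ADV,NOUN}; 10:prok {PREP,ADV}.
One satisfying assignment: DET PREP NOUN NOUN NOUN PREP PREP NOUN NOUN ADV.
Rule-by-rule: rule 1 ✓; rule 2 ✓; rule 3 ✓; rule 4 ✓; rule 5 ✓.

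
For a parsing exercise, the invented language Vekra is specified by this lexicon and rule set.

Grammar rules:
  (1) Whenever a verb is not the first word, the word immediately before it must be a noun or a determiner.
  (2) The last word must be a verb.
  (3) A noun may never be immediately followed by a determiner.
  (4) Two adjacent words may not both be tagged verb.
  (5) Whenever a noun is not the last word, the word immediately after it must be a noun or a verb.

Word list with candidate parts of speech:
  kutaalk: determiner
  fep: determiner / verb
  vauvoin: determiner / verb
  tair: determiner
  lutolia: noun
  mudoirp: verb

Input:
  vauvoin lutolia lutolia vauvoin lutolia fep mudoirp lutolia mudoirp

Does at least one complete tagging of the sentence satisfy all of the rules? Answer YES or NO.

Candidates per position — 1:vauvoin {determiner,verb}; 2:lutolia {noun}; 3:lutolia {noun}; 4:vauvoin {determiner,verb}; 5:lutolia {noun}; 6:fep {determiner,verb}; 7:mudoirp {verb}; 8:lutolia {noun}; 9:mudoirp {verb}.
Every candidate sequence violates at least one rule; no consistent tagging exists.

NO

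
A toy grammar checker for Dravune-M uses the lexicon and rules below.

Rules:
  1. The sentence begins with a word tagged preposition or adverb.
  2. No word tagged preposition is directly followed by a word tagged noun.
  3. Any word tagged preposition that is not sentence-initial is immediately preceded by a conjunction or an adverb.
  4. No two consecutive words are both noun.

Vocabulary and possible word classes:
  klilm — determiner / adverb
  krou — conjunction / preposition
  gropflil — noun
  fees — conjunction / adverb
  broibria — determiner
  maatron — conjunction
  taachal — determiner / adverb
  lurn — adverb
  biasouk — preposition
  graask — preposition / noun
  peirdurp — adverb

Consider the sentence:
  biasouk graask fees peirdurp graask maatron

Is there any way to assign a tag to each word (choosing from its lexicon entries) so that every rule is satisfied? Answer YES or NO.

NO

Candidates per position — 1:biasouk {preposition}; 2:graask {preposition,noun}; 3:fees {conjunction,adverb}; 4:peirdurp {adverb}; 5:graask {preposition,noun}; 6:maatron {conjunction}.
Every candidate sequence violates at least one rule; no consistent tagging exists.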